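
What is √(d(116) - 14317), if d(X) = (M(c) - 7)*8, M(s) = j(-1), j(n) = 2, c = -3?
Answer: 7*I*√293 ≈ 119.82*I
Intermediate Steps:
M(s) = 2
d(X) = -40 (d(X) = (2 - 7)*8 = -5*8 = -40)
√(d(116) - 14317) = √(-40 - 14317) = √(-14357) = 7*I*√293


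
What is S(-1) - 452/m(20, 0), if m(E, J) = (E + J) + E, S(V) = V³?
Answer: -123/10 ≈ -12.300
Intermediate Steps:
m(E, J) = J + 2*E
S(-1) - 452/m(20, 0) = (-1)³ - 452/(0 + 2*20) = -1 - 452/(0 + 40) = -1 - 452/40 = -1 - 452*1/40 = -1 - 113/10 = -123/10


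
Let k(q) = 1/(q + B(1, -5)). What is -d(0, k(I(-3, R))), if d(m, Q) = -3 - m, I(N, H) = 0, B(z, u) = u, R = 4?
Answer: 3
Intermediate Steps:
k(q) = 1/(-5 + q) (k(q) = 1/(q - 5) = 1/(-5 + q))
-d(0, k(I(-3, R))) = -(-3 - 1*0) = -(-3 + 0) = -1*(-3) = 3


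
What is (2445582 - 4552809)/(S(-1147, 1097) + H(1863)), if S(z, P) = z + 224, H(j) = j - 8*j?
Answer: 2107227/13964 ≈ 150.90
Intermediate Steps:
H(j) = -7*j
S(z, P) = 224 + z
(2445582 - 4552809)/(S(-1147, 1097) + H(1863)) = (2445582 - 4552809)/((224 - 1147) - 7*1863) = -2107227/(-923 - 13041) = -2107227/(-13964) = -2107227*(-1/13964) = 2107227/13964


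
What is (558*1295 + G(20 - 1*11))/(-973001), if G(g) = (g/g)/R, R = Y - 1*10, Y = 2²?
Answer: -4335659/5838006 ≈ -0.74266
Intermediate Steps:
Y = 4
R = -6 (R = 4 - 1*10 = 4 - 10 = -6)
G(g) = -⅙ (G(g) = (g/g)/(-6) = 1*(-⅙) = -⅙)
(558*1295 + G(20 - 1*11))/(-973001) = (558*1295 - ⅙)/(-973001) = (722610 - ⅙)*(-1/973001) = (4335659/6)*(-1/973001) = -4335659/5838006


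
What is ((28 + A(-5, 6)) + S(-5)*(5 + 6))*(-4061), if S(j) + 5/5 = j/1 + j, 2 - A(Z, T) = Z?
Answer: 349246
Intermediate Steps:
A(Z, T) = 2 - Z
S(j) = -1 + 2*j (S(j) = -1 + (j/1 + j) = -1 + (j*1 + j) = -1 + (j + j) = -1 + 2*j)
((28 + A(-5, 6)) + S(-5)*(5 + 6))*(-4061) = ((28 + (2 - 1*(-5))) + (-1 + 2*(-5))*(5 + 6))*(-4061) = ((28 + (2 + 5)) + (-1 - 10)*11)*(-4061) = ((28 + 7) - 11*11)*(-4061) = (35 - 121)*(-4061) = -86*(-4061) = 349246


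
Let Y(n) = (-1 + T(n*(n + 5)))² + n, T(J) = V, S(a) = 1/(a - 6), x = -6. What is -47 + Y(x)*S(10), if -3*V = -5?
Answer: -871/18 ≈ -48.389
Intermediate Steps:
V = 5/3 (V = -⅓*(-5) = 5/3 ≈ 1.6667)
S(a) = 1/(-6 + a)
T(J) = 5/3
Y(n) = 4/9 + n (Y(n) = (-1 + 5/3)² + n = (⅔)² + n = 4/9 + n)
-47 + Y(x)*S(10) = -47 + (4/9 - 6)/(-6 + 10) = -47 - 50/9/4 = -47 - 50/9*¼ = -47 - 25/18 = -871/18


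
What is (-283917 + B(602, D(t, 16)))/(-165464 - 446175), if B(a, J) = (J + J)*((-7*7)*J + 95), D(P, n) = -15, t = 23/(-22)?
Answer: 308817/611639 ≈ 0.50490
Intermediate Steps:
t = -23/22 (t = 23*(-1/22) = -23/22 ≈ -1.0455)
B(a, J) = 2*J*(95 - 49*J) (B(a, J) = (2*J)*(-49*J + 95) = (2*J)*(95 - 49*J) = 2*J*(95 - 49*J))
(-283917 + B(602, D(t, 16)))/(-165464 - 446175) = (-283917 + 2*(-15)*(95 - 49*(-15)))/(-165464 - 446175) = (-283917 + 2*(-15)*(95 + 735))/(-611639) = (-283917 + 2*(-15)*830)*(-1/611639) = (-283917 - 24900)*(-1/611639) = -308817*(-1/611639) = 308817/611639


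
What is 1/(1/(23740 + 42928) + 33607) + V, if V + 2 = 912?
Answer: 2038865510738/2240511477 ≈ 910.00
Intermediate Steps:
V = 910 (V = -2 + 912 = 910)
1/(1/(23740 + 42928) + 33607) + V = 1/(1/(23740 + 42928) + 33607) + 910 = 1/(1/66668 + 33607) + 910 = 1/(2240511477/66668) + 910 = 66668/2240511477 + 910 = 2038865510738/2240511477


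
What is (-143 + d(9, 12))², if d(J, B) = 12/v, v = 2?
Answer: 18769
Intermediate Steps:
d(J, B) = 6 (d(J, B) = 12/2 = 12*(½) = 6)
(-143 + d(9, 12))² = (-143 + 6)² = (-137)² = 18769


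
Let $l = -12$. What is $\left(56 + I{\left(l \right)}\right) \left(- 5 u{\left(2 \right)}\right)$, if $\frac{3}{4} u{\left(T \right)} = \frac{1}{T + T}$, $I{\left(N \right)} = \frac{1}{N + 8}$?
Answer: $- \frac{1115}{12} \approx -92.917$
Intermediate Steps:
$I{\left(N \right)} = \frac{1}{8 + N}$
$u{\left(T \right)} = \frac{2}{3 T}$ ($u{\left(T \right)} = \frac{4}{3 \left(T + T\right)} = \frac{4}{3 \cdot 2 T} = \frac{4 \frac{1}{2 T}}{3} = \frac{2}{3 T}$)
$\left(56 + I{\left(l \right)}\right) \left(- 5 u{\left(2 \right)}\right) = \left(56 + \frac{1}{8 - 12}\right) \left(- 5 \frac{2}{3 \cdot 2}\right) = \left(56 + \frac{1}{-4}\right) \left(- 5 \cdot \frac{2}{3} \cdot \frac{1}{2}\right) = \left(56 - \frac{1}{4}\right) \left(\left(-5\right) \frac{1}{3}\right) = \frac{223}{4} \left(- \frac{5}{3}\right) = - \frac{1115}{12}$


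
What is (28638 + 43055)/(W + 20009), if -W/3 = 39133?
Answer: -71693/97390 ≈ -0.73614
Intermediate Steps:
W = -117399 (W = -3*39133 = -117399)
(28638 + 43055)/(W + 20009) = (28638 + 43055)/(-117399 + 20009) = 71693/(-97390) = 71693*(-1/97390) = -71693/97390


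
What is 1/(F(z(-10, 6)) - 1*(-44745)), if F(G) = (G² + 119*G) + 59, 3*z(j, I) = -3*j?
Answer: 1/46094 ≈ 2.1695e-5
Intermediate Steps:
z(j, I) = -j (z(j, I) = (-3*j)/3 = -j)
F(G) = 59 + G² + 119*G
1/(F(z(-10, 6)) - 1*(-44745)) = 1/((59 + (-1*(-10))² + 119*(-1*(-10))) - 1*(-44745)) = 1/((59 + 10² + 119*10) + 44745) = 1/((59 + 100 + 1190) + 44745) = 1/(1349 + 44745) = 1/46094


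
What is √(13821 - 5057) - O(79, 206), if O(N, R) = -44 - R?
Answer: 250 + 2*√2191 ≈ 343.62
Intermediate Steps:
√(13821 - 5057) - O(79, 206) = √(13821 - 5057) - (-44 - 1*206) = √8764 - (-44 - 206) = 2*√2191 - 1*(-250) = 2*√2191 + 250 = 250 + 2*√2191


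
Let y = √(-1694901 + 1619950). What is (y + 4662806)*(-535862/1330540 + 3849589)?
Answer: 5970759933386626897/332635 + 2561015806099*I*√74951/665270 ≈ 1.795e+13 + 1.0539e+9*I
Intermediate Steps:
y = I*√74951 (y = √(-74951) = I*√74951 ≈ 273.77*I)
(y + 4662806)*(-535862/1330540 + 3849589) = (I*√74951 + 4662806)*(-535862/1330540 + 3849589) = (4662806 + I*√74951)*(-535862*1/1330540 + 3849589) = (4662806 + I*√74951)*(-267931/665270 + 3849589) = (4662806 + I*√74951)*(2561015806099/665270) = 5970759933386626897/332635 + 2561015806099*I*√74951/665270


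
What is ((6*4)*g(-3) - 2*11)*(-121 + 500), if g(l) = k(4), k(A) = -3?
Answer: -35626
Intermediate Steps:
g(l) = -3
((6*4)*g(-3) - 2*11)*(-121 + 500) = ((6*4)*(-3) - 2*11)*(-121 + 500) = (24*(-3) - 22)*379 = (-72 - 22)*379 = -94*379 = -35626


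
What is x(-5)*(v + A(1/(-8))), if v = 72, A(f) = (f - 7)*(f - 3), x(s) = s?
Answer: -30165/64 ≈ -471.33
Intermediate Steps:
A(f) = (-7 + f)*(-3 + f)
x(-5)*(v + A(1/(-8))) = -5*(72 + (21 + (1/(-8))**2 - 10/(-8))) = -5*(72 + (21 + (-1/8)**2 - 10*(-1/8))) = -5*(72 + (21 + 1/64 + 5/4)) = -5*(72 + 1425/64) = -5*6033/64 = -30165/64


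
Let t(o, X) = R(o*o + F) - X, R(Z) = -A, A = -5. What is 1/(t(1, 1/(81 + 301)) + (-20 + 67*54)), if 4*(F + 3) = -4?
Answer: 382/1376345 ≈ 0.00027755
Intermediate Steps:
F = -4 (F = -3 + (¼)*(-4) = -3 - 1 = -4)
R(Z) = 5 (R(Z) = -1*(-5) = 5)
t(o, X) = 5 - X
1/(t(1, 1/(81 + 301)) + (-20 + 67*54)) = 1/((5 - 1/(81 + 301)) + (-20 + 67*54)) = 1/((5 - 1/382) + (-20 + 3618)) = 1/((5 - 1*1/382) + 3598) = 1/((5 - 1/382) + 3598) = 1/(1909/382 + 3598) = 1/(1376345/382) = 382/1376345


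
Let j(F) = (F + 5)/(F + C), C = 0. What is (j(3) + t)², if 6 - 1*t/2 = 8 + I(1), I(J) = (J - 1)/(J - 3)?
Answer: 16/9 ≈ 1.7778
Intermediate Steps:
j(F) = (5 + F)/F (j(F) = (F + 5)/(F + 0) = (5 + F)/F)
I(J) = (-1 + J)/(-3 + J)
t = -4 (t = 12 - 2*(8 + (-1 + 1)/(-3 + 1)) = 12 - 2*(8 + 0/(-2)) = 12 - 2*(8 - ½*0) = 12 - 2*(8 + 0) = 12 - 2*8 = 12 - 16 = -4)
(j(3) + t)² = ((5 + 3)/3 - 4)² = ((⅓)*8 - 4)² = (8/3 - 4)² = (-4/3)² = 16/9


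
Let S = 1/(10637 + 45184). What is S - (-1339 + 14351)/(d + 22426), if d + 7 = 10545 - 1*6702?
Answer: -121052765/244328517 ≈ -0.49545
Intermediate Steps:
d = 3836 (d = -7 + (10545 - 1*6702) = -7 + (10545 - 6702) = -7 + 3843 = 3836)
S = 1/55821 ≈ 1.7914e-5
S - (-1339 + 14351)/(d + 22426) = 1/55821 - (-1339 + 14351)/(3836 + 22426) = 1/55821 - 13012/26262 = 1/55821 - 1*6506/13131 = 1/55821 - 6506/13131 = -121052765/244328517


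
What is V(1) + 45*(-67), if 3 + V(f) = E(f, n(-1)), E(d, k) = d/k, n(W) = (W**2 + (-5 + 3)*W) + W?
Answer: -6035/2 ≈ -3017.5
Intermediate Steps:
n(W) = W**2 - W (n(W) = (W**2 - 2*W) + W = W**2 - W)
V(f) = -3 + f/2 (V(f) = -3 + f/((-(-1 - 1))) = -3 + f/((-1*(-2))) = -3 + f/2)
V(1) + 45*(-67) = (-3 + (1/2)*1) + 45*(-67) = (-3 + 1/2) - 3015 = -5/2 - 3015 = -6035/2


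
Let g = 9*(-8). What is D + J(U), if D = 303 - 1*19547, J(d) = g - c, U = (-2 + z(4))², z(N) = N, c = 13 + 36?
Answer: -19365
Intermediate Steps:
c = 49
g = -72
U = 4 (U = (-2 + 4)² = 2² = 4)
J(d) = -121 (J(d) = -72 - 1*49 = -72 - 49 = -121)
D = -19244 (D = 303 - 19547 = -19244)
D + J(U) = -19244 - 121 = -19365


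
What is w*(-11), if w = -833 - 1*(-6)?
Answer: 9097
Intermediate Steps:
w = -827 (w = -833 + 6 = -827)
w*(-11) = -827*(-11) = 9097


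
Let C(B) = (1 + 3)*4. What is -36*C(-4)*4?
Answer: -2304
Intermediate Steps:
C(B) = 16 (C(B) = 4*4 = 16)
-36*C(-4)*4 = -36*16*4 = -576*4 = -2304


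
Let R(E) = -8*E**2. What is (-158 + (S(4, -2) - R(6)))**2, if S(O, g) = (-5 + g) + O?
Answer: 16129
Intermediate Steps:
S(O, g) = -5 + O + g
(-158 + (S(4, -2) - R(6)))**2 = (-158 + ((-5 + 4 - 2) - (-8)*6**2))**2 = (-158 + (-3 - (-8)*36))**2 = (-158 + (-3 - 1*(-288)))**2 = (-158 + (-3 + 288))**2 = (-158 + 285)**2 = 127**2 = 16129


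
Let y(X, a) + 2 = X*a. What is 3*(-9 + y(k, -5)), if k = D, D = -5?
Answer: 42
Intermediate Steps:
k = -5
y(X, a) = -2 + X*a
3*(-9 + y(k, -5)) = 3*(-9 + (-2 - 5*(-5))) = 3*(-9 + (-2 + 25)) = 3*(-9 + 23) = 3*14 = 42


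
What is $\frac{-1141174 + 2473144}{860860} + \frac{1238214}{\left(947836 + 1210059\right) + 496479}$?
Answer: $\frac{230073772041}{114252220082} \approx 2.0137$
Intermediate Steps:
$\frac{-1141174 + 2473144}{860860} + \frac{1238214}{\left(947836 + 1210059\right) + 496479} = 1331970 \cdot \frac{1}{860860} + \frac{1238214}{2157895 + 496479} = \frac{133197}{86086} + \frac{1238214}{2654374} = \frac{133197}{86086} + 1238214 \cdot \frac{1}{2654374} = \frac{133197}{86086} + \frac{619107}{1327187} = \frac{230073772041}{114252220082}$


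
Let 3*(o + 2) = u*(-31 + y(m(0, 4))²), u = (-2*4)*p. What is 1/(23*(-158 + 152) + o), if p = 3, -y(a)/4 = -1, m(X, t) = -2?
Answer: -1/20 ≈ -0.050000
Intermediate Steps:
y(a) = 4 (y(a) = -4*(-1) = 4)
u = -24 (u = -2*4*3 = -8*3 = -24)
o = 118 (o = -2 + (-24*(-31 + 4²))/3 = -2 + (-24*(-31 + 16))/3 = -2 + (-24*(-15))/3 = -2 + (⅓)*360 = -2 + 120 = 118)
1/(23*(-158 + 152) + o) = 1/(23*(-158 + 152) + 118) = 1/(23*(-6) + 118) = 1/(-138 + 118) = 1/(-20) = -1/20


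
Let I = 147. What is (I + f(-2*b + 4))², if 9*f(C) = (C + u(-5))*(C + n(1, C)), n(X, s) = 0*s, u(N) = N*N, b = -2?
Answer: 279841/9 ≈ 31093.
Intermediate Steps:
u(N) = N²
n(X, s) = 0
f(C) = C*(25 + C)/9 (f(C) = ((C + (-5)²)*(C + 0))/9 = ((C + 25)*C)/9 = ((25 + C)*C)/9 = (C*(25 + C))/9 = C*(25 + C)/9)
(I + f(-2*b + 4))² = (147 + (-2*(-2) + 4)*(25 + (-2*(-2) + 4))/9)² = (147 + (4 + 4)*(25 + (4 + 4))/9)² = (147 + (⅑)*8*(25 + 8))² = (147 + (⅑)*8*33)² = (147 + 88/3)² = (529/3)² = 279841/9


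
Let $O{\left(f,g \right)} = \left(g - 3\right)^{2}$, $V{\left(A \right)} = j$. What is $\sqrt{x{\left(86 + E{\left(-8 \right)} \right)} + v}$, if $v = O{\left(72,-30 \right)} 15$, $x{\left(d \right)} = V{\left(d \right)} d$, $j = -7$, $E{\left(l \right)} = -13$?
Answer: $4 \sqrt{989} \approx 125.79$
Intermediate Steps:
$V{\left(A \right)} = -7$
$O{\left(f,g \right)} = \left(-3 + g\right)^{2}$
$x{\left(d \right)} = - 7 d$
$v = 16335$ ($v = \left(-3 - 30\right)^{2} \cdot 15 = \left(-33\right)^{2} \cdot 15 = 1089 \cdot 15 = 16335$)
$\sqrt{x{\left(86 + E{\left(-8 \right)} \right)} + v} = \sqrt{- 7 \left(86 - 13\right) + 16335} = \sqrt{\left(-7\right) 73 + 16335} = \sqrt{-511 + 16335} = \sqrt{15824} = 4 \sqrt{989}$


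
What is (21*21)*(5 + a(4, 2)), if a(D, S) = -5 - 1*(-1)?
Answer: 441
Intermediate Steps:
a(D, S) = -4 (a(D, S) = -5 + 1 = -4)
(21*21)*(5 + a(4, 2)) = (21*21)*(5 - 4) = 441*1 = 441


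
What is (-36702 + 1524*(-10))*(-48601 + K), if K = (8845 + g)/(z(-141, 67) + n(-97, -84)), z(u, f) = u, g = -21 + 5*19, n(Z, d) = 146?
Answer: 12158895012/5 ≈ 2.4318e+9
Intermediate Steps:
g = 74 (g = -21 + 95 = 74)
K = 8919/5 (K = (8845 + 74)/(-141 + 146) = 8919/5 ≈ 1783.8)
(-36702 + 1524*(-10))*(-48601 + K) = (-36702 + 1524*(-10))*(-48601 + 8919/5) = (-36702 - 15240)*(-234086/5) = -51942*(-234086/5) = 12158895012/5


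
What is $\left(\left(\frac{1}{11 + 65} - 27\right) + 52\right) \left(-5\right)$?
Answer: $- \frac{9505}{76} \approx -125.07$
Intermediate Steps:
$\left(\left(\frac{1}{11 + 65} - 27\right) + 52\right) \left(-5\right) = \left(\left(\frac{1}{76} - 27\right) + 52\right) \left(-5\right) = \left(- \frac{2051}{76} + 52\right) \left(-5\right) = \frac{1901}{76} \left(-5\right) = - \frac{9505}{76}$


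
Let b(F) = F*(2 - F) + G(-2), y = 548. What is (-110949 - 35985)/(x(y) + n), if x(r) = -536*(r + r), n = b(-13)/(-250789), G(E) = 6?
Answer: 5264204418/21046786085 ≈ 0.25012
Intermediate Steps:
b(F) = 6 + F*(2 - F) (b(F) = F*(2 - F) + 6 = 6 + F*(2 - F))
n = 27/35827 (n = (6 - 1*(-13)**2 + 2*(-13))/(-250789) = (6 - 1*169 - 26)*(-1/250789) = (6 - 169 - 26)*(-1/250789) = -189*(-1/250789) = 27/35827 ≈ 0.00075362)
x(r) = -1072*r
(-110949 - 35985)/(x(y) + n) = (-110949 - 35985)/(-1072*548 + 27/35827) = -146934/(-587456 + 27/35827) = -146934/(-21046786085/35827) = -146934*(-35827/21046786085) = 5264204418/21046786085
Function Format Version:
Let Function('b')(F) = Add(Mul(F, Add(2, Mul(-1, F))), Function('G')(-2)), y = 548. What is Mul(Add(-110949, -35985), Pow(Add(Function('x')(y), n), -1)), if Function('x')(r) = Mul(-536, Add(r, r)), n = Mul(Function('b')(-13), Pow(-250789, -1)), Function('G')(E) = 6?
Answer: Rational(5264204418, 21046786085) ≈ 0.25012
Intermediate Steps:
Function('b')(F) = Add(6, Mul(F, Add(2, Mul(-1, F)))) (Function('b')(F) = Add(Mul(F, Add(2, Mul(-1, F))), 6) = Add(6, Mul(F, Add(2, Mul(-1, F)))))
n = Rational(27, 35827) (n = Mul(Add(6, Mul(-1, Pow(-13, 2)), Mul(2, -13)), Pow(-250789, -1)) = Mul(Add(6, Mul(-1, 169), -26), Rational(-1, 250789)) = Mul(Add(6, -169, -26), Rational(-1, 250789)) = Mul(-189, Rational(-1, 250789)) = Rational(27, 35827) ≈ 0.00075362)
Function('x')(r) = Mul(-1072, r) (Function('x')(r) = Mul(-536, Mul(2, r)) = Mul(-1072, r))
Mul(Add(-110949, -35985), Pow(Add(Function('x')(y), n), -1)) = Mul(Add(-110949, -35985), Pow(Add(Mul(-1072, 548), Rational(27, 35827)), -1)) = Mul(-146934, Pow(Add(-587456, Rational(27, 35827)), -1)) = Mul(-146934, Pow(Rational(-21046786085, 35827), -1)) = Mul(-146934, Rational(-35827, 21046786085)) = Rational(5264204418, 21046786085)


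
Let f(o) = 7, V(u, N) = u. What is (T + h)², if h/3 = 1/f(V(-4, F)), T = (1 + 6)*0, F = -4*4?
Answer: 9/49 ≈ 0.18367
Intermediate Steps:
F = -16
T = 0 (T = 7*0 = 0)
h = 3/7 ≈ 0.42857
(T + h)² = (0 + 3/7)² = (3/7)² = 9/49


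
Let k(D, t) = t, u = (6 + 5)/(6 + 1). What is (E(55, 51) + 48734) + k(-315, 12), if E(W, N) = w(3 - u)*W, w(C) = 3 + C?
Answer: 342927/7 ≈ 48990.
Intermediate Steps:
u = 11/7 ≈ 1.5714
E(W, N) = 31*W/7 (E(W, N) = (3 + (3 - 1*11/7))*W = (3 + (3 - 11/7))*W = (3 + 10/7)*W = 31*W/7)
(E(55, 51) + 48734) + k(-315, 12) = ((31/7)*55 + 48734) + 12 = (1705/7 + 48734) + 12 = 342843/7 + 12 = 342927/7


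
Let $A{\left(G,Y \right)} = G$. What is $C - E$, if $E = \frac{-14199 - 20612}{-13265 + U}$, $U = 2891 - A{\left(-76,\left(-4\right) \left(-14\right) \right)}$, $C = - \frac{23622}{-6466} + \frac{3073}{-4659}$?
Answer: $- \frac{59980376497}{155114109006} \approx -0.38669$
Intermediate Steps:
$C = \frac{45092440}{15062547}$ ($C = \left(-23622\right) \left(- \frac{1}{6466}\right) + 3073 \left(- \frac{1}{4659}\right) = \frac{11811}{3233} - \frac{3073}{4659} = \frac{45092440}{15062547} \approx 2.9937$)
$U = 2967$ ($U = 2891 - -76 = 2891 + 76 = 2967$)
$E = \frac{34811}{10298}$ ($E = \frac{-14199 - 20612}{-13265 + 2967} = - \frac{34811}{-10298} = \left(-34811\right) \left(- \frac{1}{10298}\right) = \frac{34811}{10298} \approx 3.3804$)
$C - E = \frac{45092440}{15062547} - \frac{34811}{10298} = - \frac{59980376497}{155114109006}$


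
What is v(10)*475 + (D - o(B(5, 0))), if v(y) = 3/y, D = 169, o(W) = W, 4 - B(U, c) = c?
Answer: 615/2 ≈ 307.50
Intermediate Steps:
B(U, c) = 4 - c
v(10)*475 + (D - o(B(5, 0))) = (3/10)*475 + (169 - (4 - 1*0)) = (3*(⅒))*475 + (169 - (4 + 0)) = (3/10)*475 + (169 - 1*4) = 285/2 + (169 - 4) = 285/2 + 165 = 615/2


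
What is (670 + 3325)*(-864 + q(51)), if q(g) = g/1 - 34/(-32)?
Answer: -51899045/16 ≈ -3.2437e+6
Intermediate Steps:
q(g) = 17/16 + g (q(g) = g*1 - 34*(-1/32) = g + 17/16 = 17/16 + g)
(670 + 3325)*(-864 + q(51)) = (670 + 3325)*(-864 + (17/16 + 51)) = 3995*(-864 + 833/16) = 3995*(-12991/16) = -51899045/16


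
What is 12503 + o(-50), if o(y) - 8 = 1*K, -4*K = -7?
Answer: 50051/4 ≈ 12513.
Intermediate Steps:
K = 7/4 (K = -1/4*(-7) = 7/4 ≈ 1.7500)
o(y) = 39/4 (o(y) = 8 + 1*(7/4) = 8 + 7/4 = 39/4)
12503 + o(-50) = 12503 + 39/4 = 50051/4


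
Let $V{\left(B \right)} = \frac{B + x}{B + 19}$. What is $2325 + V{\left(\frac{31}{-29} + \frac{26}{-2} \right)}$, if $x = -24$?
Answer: $\frac{331371}{143} \approx 2317.3$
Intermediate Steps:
$V{\left(B \right)} = \frac{-24 + B}{19 + B}$ ($V{\left(B \right)} = \frac{B - 24}{B + 19} = \frac{-24 + B}{19 + B}$)
$2325 + V{\left(\frac{31}{-29} + \frac{26}{-2} \right)} = 2325 + \frac{-24 + \left(\frac{31}{-29} + \frac{26}{-2}\right)}{19 + \left(\frac{31}{-29} + \frac{26}{-2}\right)} = 2325 + \frac{-24 + \left(31 \left(- \frac{1}{29}\right) + 26 \left(- \frac{1}{2}\right)\right)}{19 + \left(31 \left(- \frac{1}{29}\right) + 26 \left(- \frac{1}{2}\right)\right)} = 2325 + \frac{-24 - \frac{408}{29}}{19 - \frac{408}{29}} = 2325 + \frac{1}{\frac{143}{29}} \left(- \frac{1104}{29}\right) = 2325 + \frac{29}{143} \left(- \frac{1104}{29}\right) = 2325 - \frac{1104}{143} = \frac{331371}{143}$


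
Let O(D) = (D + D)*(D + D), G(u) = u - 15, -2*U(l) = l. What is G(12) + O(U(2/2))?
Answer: -2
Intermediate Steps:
U(l) = -l/2
G(u) = -15 + u
O(D) = 4*D² (O(D) = (2*D)*(2*D) = 4*D²)
G(12) + O(U(2/2)) = (-15 + 12) + 4*(-1/2)² = -3 + 4*(-1/2)² = -3 + 4*(-½*1)² = -3 + 4*(-½)² = -3 + 4*(¼) = -3 + 1 = -2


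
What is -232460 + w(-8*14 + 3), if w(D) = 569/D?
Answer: -25338709/109 ≈ -2.3247e+5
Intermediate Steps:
-232460 + w(-8*14 + 3) = -232460 + 569/(-8*14 + 3) = -232460 + 569/(-112 + 3) = -232460 + 569/(-109) = -232460 + 569*(-1/109) = -232460 - 569/109 = -25338709/109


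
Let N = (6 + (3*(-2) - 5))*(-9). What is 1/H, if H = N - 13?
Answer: 1/32 ≈ 0.031250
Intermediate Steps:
N = 45 (N = (6 + (-6 - 5))*(-9) = (6 - 11)*(-9) = -5*(-9) = 45)
H = 32 (H = 45 - 13 = 32)
1/H = 1/32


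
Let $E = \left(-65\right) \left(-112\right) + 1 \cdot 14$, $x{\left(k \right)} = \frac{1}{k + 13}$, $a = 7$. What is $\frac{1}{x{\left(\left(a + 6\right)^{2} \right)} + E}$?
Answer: $\frac{182}{1327509} \approx 0.0001371$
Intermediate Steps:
$x{\left(k \right)} = \frac{1}{13 + k}$
$E = 7294$ ($E = 7280 + 14 = 7294$)
$\frac{1}{x{\left(\left(a + 6\right)^{2} \right)} + E} = \frac{1}{\frac{1}{13 + \left(7 + 6\right)^{2}} + 7294} = \frac{1}{\frac{1}{13 + 13^{2}} + 7294} = \frac{1}{\frac{1}{13 + 169} + 7294} = \frac{1}{\frac{1}{182} + 7294} = \frac{1}{\frac{1327509}{182}} = \frac{182}{1327509}$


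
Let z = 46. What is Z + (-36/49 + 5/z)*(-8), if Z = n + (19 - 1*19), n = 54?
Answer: 66502/1127 ≈ 59.008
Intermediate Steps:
Z = 54 (Z = 54 + (19 - 1*19) = 54 + (19 - 19) = 54 + 0 = 54)
Z + (-36/49 + 5/z)*(-8) = 54 + (-36/49 + 5/46)*(-8) = 54 - 1411/2254*(-8) = 54 + 5644/1127 = 66502/1127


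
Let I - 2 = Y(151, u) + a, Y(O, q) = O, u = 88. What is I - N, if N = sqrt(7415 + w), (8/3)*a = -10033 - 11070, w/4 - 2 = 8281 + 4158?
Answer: -62085/8 - sqrt(57179) ≈ -7999.8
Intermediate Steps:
w = 49764 (w = 8 + 4*(8281 + 4158) = 8 + 4*12439 = 8 + 49756 = 49764)
a = -63309/8 (a = 3*(-10033 - 11070)/8 = (3/8)*(-21103) = -63309/8 ≈ -7913.6)
N = sqrt(57179) (N = sqrt(7415 + 49764) = sqrt(57179) ≈ 239.12)
I = -62085/8 (I = 2 + (151 - 63309/8) = 2 - 62101/8 = -62085/8 ≈ -7760.6)
I - N = -62085/8 - sqrt(57179)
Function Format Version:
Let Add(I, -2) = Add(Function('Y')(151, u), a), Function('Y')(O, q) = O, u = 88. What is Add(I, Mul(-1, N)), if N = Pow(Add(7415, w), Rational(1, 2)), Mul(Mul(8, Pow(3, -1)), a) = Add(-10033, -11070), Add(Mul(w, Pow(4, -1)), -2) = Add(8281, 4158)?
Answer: Add(Rational(-62085, 8), Mul(-1, Pow(57179, Rational(1, 2)))) ≈ -7999.8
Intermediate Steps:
w = 49764 (w = Add(8, Mul(4, Add(8281, 4158))) = Add(8, Mul(4, 12439)) = Add(8, 49756) = 49764)
a = Rational(-63309, 8) (a = Mul(Rational(3, 8), Add(-10033, -11070)) = Mul(Rational(3, 8), -21103) = Rational(-63309, 8) ≈ -7913.6)
N = Pow(57179, Rational(1, 2)) (N = Pow(Add(7415, 49764), Rational(1, 2)) = Pow(57179, Rational(1, 2)) ≈ 239.12)
I = Rational(-62085, 8) (I = Add(2, Add(151, Rational(-63309, 8))) = Add(2, Rational(-62101, 8)) = Rational(-62085, 8) ≈ -7760.6)
Add(I, Mul(-1, N)) = Add(Rational(-62085, 8), Mul(-1, Pow(57179, Rational(1, 2))))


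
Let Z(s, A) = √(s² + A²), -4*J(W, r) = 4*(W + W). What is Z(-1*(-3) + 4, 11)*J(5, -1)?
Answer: -10*√170 ≈ -130.38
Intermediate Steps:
J(W, r) = -2*W (J(W, r) = -(W + W) = -2*W)
Z(s, A) = √(A² + s²)
Z(-1*(-3) + 4, 11)*J(5, -1) = √(11² + (-1*(-3) + 4)²)*(-2*5) = √(121 + (3 + 4)²)*(-10) = √(121 + 7²)*(-10) = √(121 + 49)*(-10) = √170*(-10) = -10*√170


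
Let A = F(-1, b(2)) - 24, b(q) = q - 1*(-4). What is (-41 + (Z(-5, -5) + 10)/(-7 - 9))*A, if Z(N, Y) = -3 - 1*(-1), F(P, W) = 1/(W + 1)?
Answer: 13861/14 ≈ 990.07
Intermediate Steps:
b(q) = 4 + q (b(q) = q + 4 = 4 + q)
F(P, W) = 1/(1 + W)
Z(N, Y) = -2 (Z(N, Y) = -3 + 1 = -2)
A = -167/7 (A = 1/(1 + (4 + 2)) - 24 = 1/(1 + 6) - 24 = 1/7 - 24 = -167/7 ≈ -23.857)
(-41 + (Z(-5, -5) + 10)/(-7 - 9))*A = (-41 + (-2 + 10)/(-7 - 9))*(-167/7) = (-41 + 8/(-16))*(-167/7) = (-41 + 8*(-1/16))*(-167/7) = (-41 - 1/2)*(-167/7) = -83/2*(-167/7) = 13861/14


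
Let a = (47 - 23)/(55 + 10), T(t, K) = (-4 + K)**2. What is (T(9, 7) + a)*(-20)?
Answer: -2436/13 ≈ -187.38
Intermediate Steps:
a = 24/65 ≈ 0.36923
(T(9, 7) + a)*(-20) = ((-4 + 7)**2 + 24/65)*(-20) = (3**2 + 24/65)*(-20) = (9 + 24/65)*(-20) = (609/65)*(-20) = -2436/13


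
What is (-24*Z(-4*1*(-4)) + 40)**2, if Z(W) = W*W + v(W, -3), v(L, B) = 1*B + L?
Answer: 41165056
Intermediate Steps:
v(L, B) = B + L
Z(W) = -3 + W + W**2 (Z(W) = W*W + (-3 + W) = W**2 + (-3 + W) = -3 + W + W**2)
(-24*Z(-4*1*(-4)) + 40)**2 = (-24*(-3 - 4*1*(-4) + (-4*1*(-4))**2) + 40)**2 = (-24*(-3 - 4*(-4) + (-4*(-4))**2) + 40)**2 = (-24*(-3 + 16 + 16**2) + 40)**2 = (-24*(-3 + 16 + 256) + 40)**2 = (-24*269 + 40)**2 = (-6456 + 40)**2 = (-6416)**2 = 41165056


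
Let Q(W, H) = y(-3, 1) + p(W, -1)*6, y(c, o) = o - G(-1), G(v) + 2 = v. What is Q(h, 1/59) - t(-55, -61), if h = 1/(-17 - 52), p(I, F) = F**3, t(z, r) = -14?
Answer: 12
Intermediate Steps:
G(v) = -2 + v
y(c, o) = 3 + o (y(c, o) = o - (-2 - 1) = o - 1*(-3) = o + 3 = 3 + o)
h = -1/69 (h = 1/(-69) = -1/69 ≈ -0.014493)
Q(W, H) = -2 (Q(W, H) = (3 + 1) + (-1)**3*6 = 4 - 1*6 = 4 - 6 = -2)
Q(h, 1/59) - t(-55, -61) = -2 - 1*(-14) = -2 + 14 = 12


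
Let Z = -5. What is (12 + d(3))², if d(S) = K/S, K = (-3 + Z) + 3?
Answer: 961/9 ≈ 106.78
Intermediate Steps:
K = -5 (K = (-3 - 5) + 3 = -8 + 3 = -5)
d(S) = -5/S
(12 + d(3))² = (12 - 5/3)² = (31/3)² = 961/9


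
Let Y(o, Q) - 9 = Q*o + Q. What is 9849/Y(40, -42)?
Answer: -3283/571 ≈ -5.7496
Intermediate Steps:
Y(o, Q) = 9 + Q + Q*o (Y(o, Q) = 9 + (Q*o + Q) = 9 + (Q + Q*o) = 9 + Q + Q*o)
9849/Y(40, -42) = 9849/(9 - 42 - 42*40) = 9849/(9 - 42 - 1680) = 9849/(-1713) = 9849*(-1/1713) = -3283/571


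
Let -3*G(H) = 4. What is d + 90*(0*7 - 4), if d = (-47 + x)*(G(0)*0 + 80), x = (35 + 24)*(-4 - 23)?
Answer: -131560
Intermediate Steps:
G(H) = -4/3 (G(H) = -⅓*4 = -4/3)
x = -1593 (x = 59*(-27) = -1593)
d = -131200 (d = (-47 - 1593)*(-4/3*0 + 80) = -1640*(0 + 80) = -1640*80 = -131200)
d + 90*(0*7 - 4) = -131200 + 90*(0*7 - 4) = -131200 + 90*(0 - 4) = -131200 + 90*(-4) = -131200 - 360 = -131560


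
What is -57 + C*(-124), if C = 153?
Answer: -19029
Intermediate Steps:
-57 + C*(-124) = -57 + 153*(-124) = -57 - 18972 = -19029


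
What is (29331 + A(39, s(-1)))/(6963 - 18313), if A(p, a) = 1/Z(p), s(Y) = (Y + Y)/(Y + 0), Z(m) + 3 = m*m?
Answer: -44524459/17229300 ≈ -2.5842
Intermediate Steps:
Z(m) = -3 + m**2 (Z(m) = -3 + m*m = -3 + m**2)
s(Y) = 2 (s(Y) = (2*Y)/Y = 2)
A(p, a) = 1/(-3 + p**2)
(29331 + A(39, s(-1)))/(6963 - 18313) = (29331 + 1/(-3 + 39**2))/(6963 - 18313) = (29331 + 1/(-3 + 1521))/(-11350) = (29331 + 1/1518)*(-1/11350) = (44524459/1518)*(-1/11350) = -44524459/17229300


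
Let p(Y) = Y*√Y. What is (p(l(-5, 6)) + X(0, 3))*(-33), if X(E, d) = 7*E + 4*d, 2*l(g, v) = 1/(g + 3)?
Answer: -396 + 33*I/8 ≈ -396.0 + 4.125*I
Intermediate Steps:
l(g, v) = 1/(2*(3 + g)) (l(g, v) = 1/(2*(g + 3)) = 1/(2*(3 + g)))
p(Y) = Y^(3/2)
X(E, d) = 4*d + 7*E
(p(l(-5, 6)) + X(0, 3))*(-33) = ((1/(2*(3 - 5)))^(3/2) + (4*3 + 7*0))*(-33) = (((½)/(-2))^(3/2) + (12 + 0))*(-33) = (((½)*(-½))^(3/2) + 12)*(-33) = ((-¼)^(3/2) + 12)*(-33) = (-I/8 + 12)*(-33) = (12 - I/8)*(-33) = -396 + 33*I/8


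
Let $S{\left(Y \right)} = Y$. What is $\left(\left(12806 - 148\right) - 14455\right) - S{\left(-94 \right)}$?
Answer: $-1703$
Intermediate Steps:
$\left(\left(12806 - 148\right) - 14455\right) - S{\left(-94 \right)} = \left(\left(12806 - 148\right) - 14455\right) - -94 = \left(12658 - 14455\right) + 94 = -1797 + 94 = -1703$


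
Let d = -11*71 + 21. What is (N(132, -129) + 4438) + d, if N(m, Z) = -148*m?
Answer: -15858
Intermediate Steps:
d = -760 (d = -781 + 21 = -760)
(N(132, -129) + 4438) + d = (-148*132 + 4438) - 760 = (-19536 + 4438) - 760 = -15098 - 760 = -15858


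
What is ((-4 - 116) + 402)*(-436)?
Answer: -122952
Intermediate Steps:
((-4 - 116) + 402)*(-436) = (-120 + 402)*(-436) = 282*(-436) = -122952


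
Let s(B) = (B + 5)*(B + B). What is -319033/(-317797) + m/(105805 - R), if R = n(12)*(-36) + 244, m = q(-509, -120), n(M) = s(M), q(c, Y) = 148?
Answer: 38410433173/38214771453 ≈ 1.0051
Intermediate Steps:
s(B) = 2*B*(5 + B) (s(B) = (5 + B)*(2*B) = 2*B*(5 + B))
n(M) = 2*M*(5 + M)
m = 148
R = -14444 (R = (2*12*(5 + 12))*(-36) + 244 = (2*12*17)*(-36) + 244 = 408*(-36) + 244 = -14688 + 244 = -14444)
-319033/(-317797) + m/(105805 - R) = -319033/(-317797) + 148/(105805 - 1*(-14444)) = -319033*(-1/317797) + 148/(105805 + 14444) = 319033/317797 + 148/120249 = 38410433173/38214771453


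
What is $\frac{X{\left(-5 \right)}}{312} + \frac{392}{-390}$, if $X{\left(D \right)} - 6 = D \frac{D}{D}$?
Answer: $- \frac{521}{520} \approx -1.0019$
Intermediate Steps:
$X{\left(D \right)} = 6 + D$ ($X{\left(D \right)} = 6 + D \frac{D}{D} = 6 + D 1 = 6 + D$)
$\frac{X{\left(-5 \right)}}{312} + \frac{392}{-390} = \frac{6 - 5}{312} + \frac{392}{-390} = 1 \cdot \frac{1}{312} + 392 \left(- \frac{1}{390}\right) = \frac{1}{312} - \frac{196}{195} = - \frac{521}{520}$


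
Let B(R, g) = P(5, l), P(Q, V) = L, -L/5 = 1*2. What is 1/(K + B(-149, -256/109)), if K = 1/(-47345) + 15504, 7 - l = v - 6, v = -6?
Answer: 47345/733563429 ≈ 6.4541e-5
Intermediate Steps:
l = 19 (l = 7 - (-6 - 6) = 7 - 1*(-12) = 7 + 12 = 19)
L = -10 (L = -5*2 = -10)
P(Q, V) = -10
K = 734036879/47345 (K = -1/47345 + 15504 = 734036879/47345 ≈ 15504.)
B(R, g) = -10
1/(K + B(-149, -256/109)) = 1/(734036879/47345 - 10) = 1/(733563429/47345) = 47345/733563429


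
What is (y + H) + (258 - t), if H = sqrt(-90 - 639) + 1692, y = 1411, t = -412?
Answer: 3773 + 27*I ≈ 3773.0 + 27.0*I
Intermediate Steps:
H = 1692 + 27*I (H = sqrt(-729) + 1692 = 27*I + 1692 = 1692 + 27*I ≈ 1692.0 + 27.0*I)
(y + H) + (258 - t) = (1411 + (1692 + 27*I)) + (258 - 1*(-412)) = (3103 + 27*I) + (258 + 412) = (3103 + 27*I) + 670 = 3773 + 27*I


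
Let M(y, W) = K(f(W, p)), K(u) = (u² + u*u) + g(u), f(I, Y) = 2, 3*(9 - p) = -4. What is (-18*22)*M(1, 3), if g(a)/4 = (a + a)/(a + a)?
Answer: -4752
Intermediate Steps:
p = 31/3 (p = 9 - ⅓*(-4) = 9 + 4/3 = 31/3 ≈ 10.333)
g(a) = 4 (g(a) = 4*((a + a)/(a + a)) = 4*((2*a)/((2*a))) = 4*((2*a)*(1/(2*a))) = 4*1 = 4)
K(u) = 4 + 2*u² (K(u) = (u² + u*u) + 4 = (u² + u²) + 4 = 2*u² + 4 = 4 + 2*u²)
M(y, W) = 12 (M(y, W) = 4 + 2*2² = 4 + 2*4 = 4 + 8 = 12)
(-18*22)*M(1, 3) = -18*22*12 = -396*12 = -4752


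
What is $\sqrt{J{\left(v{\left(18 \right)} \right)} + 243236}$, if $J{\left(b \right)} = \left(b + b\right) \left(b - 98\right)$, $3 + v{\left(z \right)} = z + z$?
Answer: $\sqrt{238946} \approx 488.82$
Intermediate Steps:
$v{\left(z \right)} = -3 + 2 z$ ($v{\left(z \right)} = -3 + \left(z + z\right) = -3 + 2 z$)
$J{\left(b \right)} = 2 b \left(-98 + b\right)$
$\sqrt{J{\left(v{\left(18 \right)} \right)} + 243236} = \sqrt{2 \left(-3 + 2 \cdot 18\right) \left(-98 + \left(-3 + 2 \cdot 18\right)\right) + 243236} = \sqrt{2 \left(-3 + 36\right) \left(-98 + \left(-3 + 36\right)\right) + 243236} = \sqrt{2 \cdot 33 \left(-98 + 33\right) + 243236} = \sqrt{2 \cdot 33 \left(-65\right) + 243236} = \sqrt{-4290 + 243236} = \sqrt{238946}$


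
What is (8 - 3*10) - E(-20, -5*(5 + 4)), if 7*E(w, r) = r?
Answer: -109/7 ≈ -15.571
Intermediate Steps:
E(w, r) = r/7
(8 - 3*10) - E(-20, -5*(5 + 4)) = (8 - 3*10) - (-5*(5 + 4))/7 = (8 - 30) - (-5*9)/7 = -22 - (-45)/7 = -22 - 1*(-45/7) = -22 + 45/7 = -109/7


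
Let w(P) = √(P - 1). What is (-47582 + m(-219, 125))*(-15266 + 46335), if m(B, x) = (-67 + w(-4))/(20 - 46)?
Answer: -38434372485/26 - 31069*I*√5/26 ≈ -1.4782e+9 - 2672.0*I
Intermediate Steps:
w(P) = √(-1 + P)
m(B, x) = 67/26 - I*√5/26 (m(B, x) = (-67 + √(-1 - 4))/(20 - 46) = (-67 + √(-5))/(-26) = (-67 + I*√5)*(-1/26) = 67/26 - I*√5/26)
(-47582 + m(-219, 125))*(-15266 + 46335) = (-47582 + (67/26 - I*√5/26))*(-15266 + 46335) = (-1237065/26 - I*√5/26)*31069 = -38434372485/26 - 31069*I*√5/26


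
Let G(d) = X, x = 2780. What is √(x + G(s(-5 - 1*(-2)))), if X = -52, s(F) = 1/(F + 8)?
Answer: 2*√682 ≈ 52.230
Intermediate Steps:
s(F) = 1/(8 + F)
G(d) = -52
√(x + G(s(-5 - 1*(-2)))) = √(2780 - 52) = √2728 = 2*√682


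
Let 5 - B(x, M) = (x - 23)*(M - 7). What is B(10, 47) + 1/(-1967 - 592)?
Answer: 1343474/2559 ≈ 525.00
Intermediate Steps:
B(x, M) = 5 - (-23 + x)*(-7 + M) (B(x, M) = 5 - (x - 23)*(M - 7) = 5 - (-23 + x)*(-7 + M))
B(10, 47) + 1/(-1967 - 592) = (-156 + 7*10 + 23*47 - 1*47*10) + 1/(-1967 - 592) = (-156 + 70 + 1081 - 470) + 1/(-2559) = 525 - 1/2559 = 1343474/2559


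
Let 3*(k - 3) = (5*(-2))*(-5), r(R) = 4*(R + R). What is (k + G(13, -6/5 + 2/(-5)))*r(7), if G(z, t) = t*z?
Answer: -952/15 ≈ -63.467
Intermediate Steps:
r(R) = 8*R (r(R) = 4*(2*R) = 8*R)
k = 59/3 (k = 3 + ((5*(-2))*(-5))/3 = 3 + (-10*(-5))/3 = 3 + (⅓)*50 = 3 + 50/3 = 59/3 ≈ 19.667)
(k + G(13, -6/5 + 2/(-5)))*r(7) = (59/3 + (-6/5 + 2/(-5))*13)*(8*7) = (59/3 + (-6*⅕ + 2*(-⅕))*13)*56 = (59/3 + (-6/5 - ⅖)*13)*56 = (59/3 - 8/5*13)*56 = (59/3 - 104/5)*56 = -17/15*56 = -952/15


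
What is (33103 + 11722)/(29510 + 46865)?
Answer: 1793/3055 ≈ 0.58691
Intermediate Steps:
(33103 + 11722)/(29510 + 46865) = 44825/76375 = 44825*(1/76375) = 1793/3055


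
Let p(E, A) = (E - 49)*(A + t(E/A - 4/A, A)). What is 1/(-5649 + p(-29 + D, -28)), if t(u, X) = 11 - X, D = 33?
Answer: -1/6144 ≈ -0.00016276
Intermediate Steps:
p(E, A) = -539 + 11*E (p(E, A) = (E - 49)*(A + (11 - A)) = (-49 + E)*11 = -539 + 11*E)
1/(-5649 + p(-29 + D, -28)) = 1/(-5649 + (-539 + 11*(-29 + 33))) = 1/(-5649 + (-539 + 11*4)) = 1/(-5649 + (-539 + 44)) = 1/(-5649 - 495) = 1/(-6144) = -1/6144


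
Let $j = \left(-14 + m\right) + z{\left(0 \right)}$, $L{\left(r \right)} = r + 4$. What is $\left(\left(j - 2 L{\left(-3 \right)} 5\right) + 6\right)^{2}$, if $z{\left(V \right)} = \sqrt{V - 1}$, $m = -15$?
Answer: $\left(33 - i\right)^{2} \approx 1088.0 - 66.0 i$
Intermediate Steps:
$L{\left(r \right)} = 4 + r$
$z{\left(V \right)} = \sqrt{-1 + V}$
$j = -29 + i$ ($j = \left(-14 - 15\right) + \sqrt{-1 + 0} = -29 + \sqrt{-1} = -29 + i \approx -29.0 + 1.0 i$)
$\left(\left(j - 2 L{\left(-3 \right)} 5\right) + 6\right)^{2} = \left(\left(\left(-29 + i\right) - 2 \left(4 - 3\right) 5\right) + 6\right)^{2} = \left(\left(\left(-29 + i\right) - 2 \cdot 1 \cdot 5\right) + 6\right)^{2} = \left(\left(\left(-29 + i\right) - 2 \cdot 5\right) + 6\right)^{2} = \left(\left(\left(-29 + i\right) - 10\right) + 6\right)^{2} = \left(\left(-39 + i\right) + 6\right)^{2} = \left(-33 + i\right)^{2}$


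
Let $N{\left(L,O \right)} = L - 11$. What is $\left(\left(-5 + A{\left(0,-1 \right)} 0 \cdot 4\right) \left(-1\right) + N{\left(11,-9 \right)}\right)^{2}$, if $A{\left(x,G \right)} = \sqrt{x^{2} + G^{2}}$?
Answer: $25$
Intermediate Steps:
$N{\left(L,O \right)} = -11 + L$
$A{\left(x,G \right)} = \sqrt{G^{2} + x^{2}}$
$\left(\left(-5 + A{\left(0,-1 \right)} 0 \cdot 4\right) \left(-1\right) + N{\left(11,-9 \right)}\right)^{2} = \left(\left(-5 + \sqrt{\left(-1\right)^{2} + 0^{2}} \cdot 0 \cdot 4\right) \left(-1\right) + \left(-11 + 11\right)\right)^{2} = \left(\left(-5 + \sqrt{1 + 0} \cdot 0 \cdot 4\right) \left(-1\right) + 0\right)^{2} = \left(\left(-5 + \sqrt{1} \cdot 0 \cdot 4\right) \left(-1\right) + 0\right)^{2} = \left(\left(-5 + 1 \cdot 0 \cdot 4\right) \left(-1\right) + 0\right)^{2} = \left(\left(-5 + 0 \cdot 4\right) \left(-1\right) + 0\right)^{2} = \left(\left(-5 + 0\right) \left(-1\right) + 0\right)^{2} = \left(\left(-5\right) \left(-1\right) + 0\right)^{2} = \left(5 + 0\right)^{2} = 5^{2} = 25$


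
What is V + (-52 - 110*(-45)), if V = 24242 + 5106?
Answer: 34246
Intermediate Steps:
V = 29348
V + (-52 - 110*(-45)) = 29348 + (-52 - 110*(-45)) = 29348 + (-52 + 4950) = 29348 + 4898 = 34246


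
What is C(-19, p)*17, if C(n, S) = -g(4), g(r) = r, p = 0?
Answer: -68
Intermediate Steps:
C(n, S) = -4 (C(n, S) = -1*4 = -4)
C(-19, p)*17 = -4*17 = -68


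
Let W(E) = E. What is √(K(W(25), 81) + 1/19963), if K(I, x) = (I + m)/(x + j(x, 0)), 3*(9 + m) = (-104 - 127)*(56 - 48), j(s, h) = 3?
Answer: I*√139481500963/139741 ≈ 2.6726*I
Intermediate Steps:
m = -625 (m = -9 + ((-104 - 127)*(56 - 48))/3 = -9 + (-231*8)/3 = -9 + (⅓)*(-1848) = -9 - 616 = -625)
K(I, x) = (-625 + I)/(3 + x) (K(I, x) = (I - 625)/(x + 3) = (-625 + I)/(3 + x))
√(K(W(25), 81) + 1/19963) = √((-625 + 25)/(3 + 81) + 1/19963) = √(-600/84 + 1/19963) = √((1/84)*(-600) + 1/19963) = √(-50/7 + 1/19963) = √(-998143/139741) = I*√139481500963/139741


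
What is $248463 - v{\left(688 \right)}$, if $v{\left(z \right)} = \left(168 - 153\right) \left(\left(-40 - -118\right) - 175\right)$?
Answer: $249918$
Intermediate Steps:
$v{\left(z \right)} = -1455$ ($v{\left(z \right)} = 15 \left(\left(-40 + 118\right) - 175\right) = 15 \left(78 - 175\right) = 15 \left(-97\right) = -1455$)
$248463 - v{\left(688 \right)} = 248463 - -1455 = 248463 + 1455 = 249918$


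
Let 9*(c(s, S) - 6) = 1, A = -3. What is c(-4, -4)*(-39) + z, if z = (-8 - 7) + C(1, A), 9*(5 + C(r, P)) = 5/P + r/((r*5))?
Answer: -34897/135 ≈ -258.50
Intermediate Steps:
c(s, S) = 55/9 (c(s, S) = 6 + (⅑)*1 = 6 + ⅑ = 55/9)
C(r, P) = -224/45 + 5/(9*P) (C(r, P) = -5 + (5/P + r/((r*5)))/9 = -5 + (5/P + r/((5*r)))/9 = -5 + (5/P + r*(1/(5*r)))/9 = -5 + (5/P + ⅕)/9 = -5 + (⅕ + 5/P)/9 = -5 + (1/45 + 5/(9*P)) = -224/45 + 5/(9*P))
z = -2722/135 (z = (-8 - 7) + (1/45)*(25 - 224*(-3))/(-3) = -15 + (1/45)*(-⅓)*(25 + 672) = -15 + (1/45)*(-⅓)*697 = -15 - 697/135 = -2722/135 ≈ -20.163)
c(-4, -4)*(-39) + z = (55/9)*(-39) - 2722/135 = -715/3 - 2722/135 = -34897/135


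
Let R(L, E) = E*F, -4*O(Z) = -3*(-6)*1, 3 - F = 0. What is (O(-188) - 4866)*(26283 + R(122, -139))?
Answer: -125980353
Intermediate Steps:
F = 3 (F = 3 - 1*0 = 3 + 0 = 3)
O(Z) = -9/2 (O(Z) = -(-3*(-6))/4 = -9/2)
R(L, E) = 3*E (R(L, E) = E*3 = 3*E)
(O(-188) - 4866)*(26283 + R(122, -139)) = (-9/2 - 4866)*(26283 + 3*(-139)) = -9741*(26283 - 417)/2 = -9741/2*25866 = -125980353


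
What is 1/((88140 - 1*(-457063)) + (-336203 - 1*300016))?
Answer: -1/91016 ≈ -1.0987e-5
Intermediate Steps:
1/((88140 - 1*(-457063)) + (-336203 - 1*300016)) = 1/((88140 + 457063) + (-336203 - 300016)) = 1/(545203 - 636219) = 1/(-91016) = -1/91016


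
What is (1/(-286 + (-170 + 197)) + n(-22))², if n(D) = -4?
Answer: 1075369/67081 ≈ 16.031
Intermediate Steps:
(1/(-286 + (-170 + 197)) + n(-22))² = (1/(-286 + (-170 + 197)) - 4)² = (1/(-286 + 27) - 4)² = (1/(-259) - 4)² = (-1/259 - 4)² = (-1037/259)² = 1075369/67081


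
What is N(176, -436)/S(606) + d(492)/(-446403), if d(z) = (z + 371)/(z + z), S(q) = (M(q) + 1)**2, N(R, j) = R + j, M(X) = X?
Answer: -114525715007/161845111123848 ≈ -0.00070763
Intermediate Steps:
S(q) = (1 + q)**2 (S(q) = (q + 1)**2 = (1 + q)**2)
d(z) = (371 + z)/(2*z) (d(z) = (371 + z)/((2*z)) = (371 + z)*(1/(2*z)) = (371 + z)/(2*z))
N(176, -436)/S(606) + d(492)/(-446403) = (176 - 436)/((1 + 606)**2) + ((1/2)*(371 + 492)/492)/(-446403) = -260/(607**2) + ((1/2)*(1/492)*863)*(-1/446403) = -260/368449 + (863/984)*(-1/446403) = -260*1/368449 - 863/439260552 = -260/368449 - 863/439260552 = -114525715007/161845111123848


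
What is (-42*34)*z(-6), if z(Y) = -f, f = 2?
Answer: 2856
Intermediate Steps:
z(Y) = -2 (z(Y) = -1*2 = -2)
(-42*34)*z(-6) = -42*34*(-2) = -1428*(-2) = 2856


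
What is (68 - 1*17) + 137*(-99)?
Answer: -13512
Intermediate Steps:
(68 - 1*17) + 137*(-99) = (68 - 17) - 13563 = 51 - 13563 = -13512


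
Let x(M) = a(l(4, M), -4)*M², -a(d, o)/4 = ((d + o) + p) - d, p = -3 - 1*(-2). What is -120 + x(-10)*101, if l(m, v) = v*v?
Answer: 201880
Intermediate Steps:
l(m, v) = v²
p = -1 (p = -3 + 2 = -1)
a(d, o) = 4 - 4*o (a(d, o) = -4*(((d + o) - 1) - d) = -4*((-1 + d + o) - d) = -4*(-1 + o) = 4 - 4*o)
x(M) = 20*M² (x(M) = (4 - 4*(-4))*M² = (4 + 16)*M² = 20*M²)
-120 + x(-10)*101 = -120 + (20*(-10)²)*101 = -120 + (20*100)*101 = -120 + 2000*101 = -120 + 202000 = 201880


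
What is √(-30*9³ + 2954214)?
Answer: 6*√81454 ≈ 1712.4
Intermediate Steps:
√(-30*9³ + 2954214) = √(-30*729 + 2954214) = √(-21870 + 2954214) = √2932344 = 6*√81454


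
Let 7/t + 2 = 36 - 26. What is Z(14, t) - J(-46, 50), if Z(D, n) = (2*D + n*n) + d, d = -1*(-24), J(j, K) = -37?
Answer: 5745/64 ≈ 89.766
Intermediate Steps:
d = 24
t = 7/8 (t = 7/(-2 + (36 - 26)) = 7/(-2 + 10) = 7/8 ≈ 0.87500)
Z(D, n) = 24 + n² + 2*D (Z(D, n) = (2*D + n*n) + 24 = (2*D + n²) + 24 = (n² + 2*D) + 24 = 24 + n² + 2*D)
Z(14, t) - J(-46, 50) = (24 + (7/8)² + 2*14) - 1*(-37) = (24 + 49/64 + 28) + 37 = 3377/64 + 37 = 5745/64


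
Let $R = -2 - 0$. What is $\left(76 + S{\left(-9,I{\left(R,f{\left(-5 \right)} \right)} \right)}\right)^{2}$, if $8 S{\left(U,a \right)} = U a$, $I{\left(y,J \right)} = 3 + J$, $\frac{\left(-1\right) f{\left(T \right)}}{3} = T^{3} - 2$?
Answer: $126736$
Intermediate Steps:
$R = -2$ ($R = -2 + 0 = -2$)
$f{\left(T \right)} = 6 - 3 T^{3}$ ($f{\left(T \right)} = - 3 \left(T^{3} - 2\right) = - 3 \left(-2 + T^{3}\right) = 6 - 3 T^{3}$)
$S{\left(U,a \right)} = \frac{U a}{8}$
$\left(76 + S{\left(-9,I{\left(R,f{\left(-5 \right)} \right)} \right)}\right)^{2} = \left(76 + \frac{1}{8} \left(-9\right) \left(3 - \left(-6 + 3 \left(-5\right)^{3}\right)\right)\right)^{2} = \left(76 + \frac{1}{8} \left(-9\right) \left(3 + \left(6 - -375\right)\right)\right)^{2} = \left(76 + \frac{1}{8} \left(-9\right) \left(3 + \left(6 + 375\right)\right)\right)^{2} = \left(76 + \frac{1}{8} \left(-9\right) \left(3 + 381\right)\right)^{2} = \left(76 + \frac{1}{8} \left(-9\right) 384\right)^{2} = \left(76 - 432\right)^{2} = \left(-356\right)^{2} = 126736$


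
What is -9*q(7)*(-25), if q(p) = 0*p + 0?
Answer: 0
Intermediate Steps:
q(p) = 0 (q(p) = 0 + 0 = 0)
-9*q(7)*(-25) = -9*0*(-25) = 0*(-25) = 0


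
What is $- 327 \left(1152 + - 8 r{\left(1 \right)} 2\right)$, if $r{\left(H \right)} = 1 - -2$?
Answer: $-361008$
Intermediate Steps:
$r{\left(H \right)} = 3$ ($r{\left(H \right)} = 1 + 2 = 3$)
$- 327 \left(1152 + - 8 r{\left(1 \right)} 2\right) = - 327 \left(1152 + \left(-8\right) 3 \cdot 2\right) = - 327 \left(1152 - 48\right) = \left(-327\right) 1104 = -361008$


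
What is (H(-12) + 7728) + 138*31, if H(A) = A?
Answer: 11994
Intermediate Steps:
(H(-12) + 7728) + 138*31 = (-12 + 7728) + 138*31 = 7716 + 4278 = 11994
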